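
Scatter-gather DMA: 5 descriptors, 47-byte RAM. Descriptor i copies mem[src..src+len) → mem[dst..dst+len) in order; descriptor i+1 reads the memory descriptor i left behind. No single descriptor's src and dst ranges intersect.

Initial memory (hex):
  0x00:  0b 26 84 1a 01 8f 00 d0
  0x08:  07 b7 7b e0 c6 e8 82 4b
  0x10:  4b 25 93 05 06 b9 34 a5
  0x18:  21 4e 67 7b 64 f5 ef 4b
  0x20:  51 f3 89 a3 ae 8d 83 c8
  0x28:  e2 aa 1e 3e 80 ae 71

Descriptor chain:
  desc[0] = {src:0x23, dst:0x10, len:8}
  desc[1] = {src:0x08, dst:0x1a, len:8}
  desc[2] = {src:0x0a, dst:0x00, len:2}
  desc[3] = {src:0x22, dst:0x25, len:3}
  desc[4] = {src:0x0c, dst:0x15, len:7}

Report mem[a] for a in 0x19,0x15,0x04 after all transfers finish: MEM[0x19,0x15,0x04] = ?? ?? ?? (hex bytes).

D0: mem[0x10..0x17] <- [a3 ae 8d 83 c8 e2 aa 1e]
D1: mem[0x1a..0x21] <- [07 b7 7b e0 c6 e8 82 4b]
D2: mem[0x00..0x01] <- [7b e0]
D3: mem[0x25..0x27] <- [89 a3 ae]
D4: mem[0x15..0x1b] <- [c6 e8 82 4b a3 ae 8d]
query mem[0x19]=0xa3, mem[0x15]=0xc6, mem[0x04]=0x01

MEM[0x19,0x15,0x04] = a3 c6 01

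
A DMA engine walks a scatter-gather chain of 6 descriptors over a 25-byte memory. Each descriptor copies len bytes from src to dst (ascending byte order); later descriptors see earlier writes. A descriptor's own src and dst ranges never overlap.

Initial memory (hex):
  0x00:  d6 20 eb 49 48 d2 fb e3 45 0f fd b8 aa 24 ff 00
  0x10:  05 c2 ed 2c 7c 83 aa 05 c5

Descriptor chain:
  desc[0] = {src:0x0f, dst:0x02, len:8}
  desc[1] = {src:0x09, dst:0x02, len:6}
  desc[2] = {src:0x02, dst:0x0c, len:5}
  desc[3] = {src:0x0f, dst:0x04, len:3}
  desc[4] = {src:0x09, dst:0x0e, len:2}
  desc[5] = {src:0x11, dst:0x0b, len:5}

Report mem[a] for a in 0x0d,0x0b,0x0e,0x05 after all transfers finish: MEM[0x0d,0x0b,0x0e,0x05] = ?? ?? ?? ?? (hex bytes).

[0] 0x0f->0x02 len=8 : 00 05 c2 ed 2c 7c 83 aa
[1] 0x09->0x02 len=6 : aa fd b8 aa 24 ff
[2] 0x02->0x0c len=5 : aa fd b8 aa 24
[3] 0x0f->0x04 len=3 : aa 24 c2
[4] 0x09->0x0e len=2 : aa fd
[5] 0x11->0x0b len=5 : c2 ed 2c 7c 83
query mem[0x0d]=0x2c, mem[0x0b]=0xc2, mem[0x0e]=0x7c, mem[0x05]=0x24

MEM[0x0d,0x0b,0x0e,0x05] = 2c c2 7c 24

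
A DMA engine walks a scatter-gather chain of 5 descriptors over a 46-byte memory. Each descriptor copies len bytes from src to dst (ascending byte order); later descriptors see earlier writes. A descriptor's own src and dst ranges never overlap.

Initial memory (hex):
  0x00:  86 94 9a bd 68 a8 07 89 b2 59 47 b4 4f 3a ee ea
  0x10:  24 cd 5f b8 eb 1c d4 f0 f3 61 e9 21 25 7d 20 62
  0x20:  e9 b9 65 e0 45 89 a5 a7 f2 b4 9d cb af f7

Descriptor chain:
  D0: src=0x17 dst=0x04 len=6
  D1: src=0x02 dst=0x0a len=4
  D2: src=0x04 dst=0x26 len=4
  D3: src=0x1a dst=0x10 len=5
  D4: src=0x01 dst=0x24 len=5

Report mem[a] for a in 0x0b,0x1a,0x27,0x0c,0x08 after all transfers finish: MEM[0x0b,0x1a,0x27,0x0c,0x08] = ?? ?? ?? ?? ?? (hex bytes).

MEM[0x0b,0x1a,0x27,0x0c,0x08] = bd e9 f0 f0 21

#0 dst[0x04+6] := {0xf0,0xf3,0x61,0xe9,0x21,0x25}
#1 dst[0x0a+4] := {0x9a,0xbd,0xf0,0xf3}
#2 dst[0x26+4] := {0xf0,0xf3,0x61,0xe9}
#3 dst[0x10+5] := {0xe9,0x21,0x25,0x7d,0x20}
#4 dst[0x24+5] := {0x94,0x9a,0xbd,0xf0,0xf3}
query mem[0x0b]=0xbd, mem[0x1a]=0xe9, mem[0x27]=0xf0, mem[0x0c]=0xf0, mem[0x08]=0x21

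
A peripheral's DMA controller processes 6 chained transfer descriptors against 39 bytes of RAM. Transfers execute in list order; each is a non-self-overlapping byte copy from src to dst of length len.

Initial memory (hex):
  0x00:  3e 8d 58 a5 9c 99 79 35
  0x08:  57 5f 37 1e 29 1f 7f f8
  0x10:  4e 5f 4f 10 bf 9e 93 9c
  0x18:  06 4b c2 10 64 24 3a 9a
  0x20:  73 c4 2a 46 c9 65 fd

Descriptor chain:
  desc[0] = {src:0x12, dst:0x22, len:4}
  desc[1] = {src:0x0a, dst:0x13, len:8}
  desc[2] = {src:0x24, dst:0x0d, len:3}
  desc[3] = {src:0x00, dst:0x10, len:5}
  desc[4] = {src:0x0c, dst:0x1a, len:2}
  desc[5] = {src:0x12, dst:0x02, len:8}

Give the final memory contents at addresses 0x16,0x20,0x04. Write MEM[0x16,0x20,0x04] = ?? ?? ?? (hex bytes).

MEM[0x16,0x20,0x04] = 1f 73 9c

  after D0: wrote 4B at 0x22 = 4f10bf9e
  after D1: wrote 8B at 0x13 = 371e291f7ff84e5f
  after D2: wrote 3B at 0x0d = bf9efd
  after D3: wrote 5B at 0x10 = 3e8d58a59c
  after D4: wrote 2B at 0x1a = 29bf
  after D5: wrote 8B at 0x02 = 58a59c291f7ff84e
query mem[0x16]=0x1f, mem[0x20]=0x73, mem[0x04]=0x9c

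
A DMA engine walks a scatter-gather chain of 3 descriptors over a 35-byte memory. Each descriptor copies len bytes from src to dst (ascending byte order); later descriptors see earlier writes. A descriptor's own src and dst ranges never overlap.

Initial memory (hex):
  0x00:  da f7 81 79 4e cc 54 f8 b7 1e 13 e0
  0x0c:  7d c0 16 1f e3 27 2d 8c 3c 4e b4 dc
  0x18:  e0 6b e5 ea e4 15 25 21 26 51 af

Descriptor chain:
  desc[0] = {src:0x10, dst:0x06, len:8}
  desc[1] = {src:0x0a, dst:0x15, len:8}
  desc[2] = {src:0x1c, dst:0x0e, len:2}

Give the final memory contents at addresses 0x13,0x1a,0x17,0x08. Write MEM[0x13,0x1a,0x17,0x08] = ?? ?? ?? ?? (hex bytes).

  after D0: wrote 8B at 0x06 = e3272d8c3c4eb4dc
  after D1: wrote 8B at 0x15 = 3c4eb4dc161fe327
  after D2: wrote 2B at 0x0e = 2715
query mem[0x13]=0x8c, mem[0x1a]=0x1f, mem[0x17]=0xb4, mem[0x08]=0x2d

MEM[0x13,0x1a,0x17,0x08] = 8c 1f b4 2d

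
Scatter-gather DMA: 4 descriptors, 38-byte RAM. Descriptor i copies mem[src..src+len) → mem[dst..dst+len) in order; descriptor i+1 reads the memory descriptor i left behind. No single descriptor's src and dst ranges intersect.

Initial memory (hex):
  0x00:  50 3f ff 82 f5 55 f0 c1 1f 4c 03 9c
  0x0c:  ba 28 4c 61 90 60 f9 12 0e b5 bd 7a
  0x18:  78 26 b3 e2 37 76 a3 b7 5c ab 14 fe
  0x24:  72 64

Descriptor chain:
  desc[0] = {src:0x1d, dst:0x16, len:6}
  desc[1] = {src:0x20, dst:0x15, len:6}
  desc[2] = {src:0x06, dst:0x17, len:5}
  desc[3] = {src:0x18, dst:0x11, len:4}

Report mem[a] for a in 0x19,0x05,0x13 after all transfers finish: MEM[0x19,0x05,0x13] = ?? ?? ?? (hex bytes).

[0] 0x1d->0x16 len=6 : 76 a3 b7 5c ab 14
[1] 0x20->0x15 len=6 : 5c ab 14 fe 72 64
[2] 0x06->0x17 len=5 : f0 c1 1f 4c 03
[3] 0x18->0x11 len=4 : c1 1f 4c 03
query mem[0x19]=0x1f, mem[0x05]=0x55, mem[0x13]=0x4c

MEM[0x19,0x05,0x13] = 1f 55 4c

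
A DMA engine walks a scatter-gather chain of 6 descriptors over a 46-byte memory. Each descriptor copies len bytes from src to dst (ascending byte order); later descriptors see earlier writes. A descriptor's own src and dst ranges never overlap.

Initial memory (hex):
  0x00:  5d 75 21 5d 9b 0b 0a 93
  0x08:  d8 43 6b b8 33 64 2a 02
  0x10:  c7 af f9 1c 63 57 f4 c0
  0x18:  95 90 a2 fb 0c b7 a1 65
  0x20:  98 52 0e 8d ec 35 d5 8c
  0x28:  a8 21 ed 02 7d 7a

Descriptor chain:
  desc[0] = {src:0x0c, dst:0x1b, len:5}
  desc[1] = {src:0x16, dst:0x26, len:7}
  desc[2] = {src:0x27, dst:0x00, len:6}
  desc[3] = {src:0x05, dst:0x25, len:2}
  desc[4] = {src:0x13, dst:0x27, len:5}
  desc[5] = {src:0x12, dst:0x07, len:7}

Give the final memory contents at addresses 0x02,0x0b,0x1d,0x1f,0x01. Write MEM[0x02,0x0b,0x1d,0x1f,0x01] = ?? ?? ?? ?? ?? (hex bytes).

MEM[0x02,0x0b,0x1d,0x1f,0x01] = 90 f4 2a c7 95

#0 dst[0x1b+5] := {0x33,0x64,0x2a,0x02,0xc7}
#1 dst[0x26+7] := {0xf4,0xc0,0x95,0x90,0xa2,0x33,0x64}
#2 dst[0x00+6] := {0xc0,0x95,0x90,0xa2,0x33,0x64}
#3 dst[0x25+2] := {0x64,0x0a}
#4 dst[0x27+5] := {0x1c,0x63,0x57,0xf4,0xc0}
#5 dst[0x07+7] := {0xf9,0x1c,0x63,0x57,0xf4,0xc0,0x95}
query mem[0x02]=0x90, mem[0x0b]=0xf4, mem[0x1d]=0x2a, mem[0x1f]=0xc7, mem[0x01]=0x95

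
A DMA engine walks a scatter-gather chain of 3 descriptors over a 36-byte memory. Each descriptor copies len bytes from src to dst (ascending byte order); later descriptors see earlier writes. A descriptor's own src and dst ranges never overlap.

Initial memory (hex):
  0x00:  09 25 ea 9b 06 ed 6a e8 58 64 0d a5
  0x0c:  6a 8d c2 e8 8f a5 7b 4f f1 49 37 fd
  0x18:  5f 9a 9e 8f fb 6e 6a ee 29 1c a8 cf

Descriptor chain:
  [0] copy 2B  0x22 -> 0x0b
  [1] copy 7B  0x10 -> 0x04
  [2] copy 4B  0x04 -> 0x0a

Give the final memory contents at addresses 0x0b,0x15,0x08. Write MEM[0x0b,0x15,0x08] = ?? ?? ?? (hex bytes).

  after D0: wrote 2B at 0x0b = a8cf
  after D1: wrote 7B at 0x04 = 8fa57b4ff14937
  after D2: wrote 4B at 0x0a = 8fa57b4f
query mem[0x0b]=0xa5, mem[0x15]=0x49, mem[0x08]=0xf1

MEM[0x0b,0x15,0x08] = a5 49 f1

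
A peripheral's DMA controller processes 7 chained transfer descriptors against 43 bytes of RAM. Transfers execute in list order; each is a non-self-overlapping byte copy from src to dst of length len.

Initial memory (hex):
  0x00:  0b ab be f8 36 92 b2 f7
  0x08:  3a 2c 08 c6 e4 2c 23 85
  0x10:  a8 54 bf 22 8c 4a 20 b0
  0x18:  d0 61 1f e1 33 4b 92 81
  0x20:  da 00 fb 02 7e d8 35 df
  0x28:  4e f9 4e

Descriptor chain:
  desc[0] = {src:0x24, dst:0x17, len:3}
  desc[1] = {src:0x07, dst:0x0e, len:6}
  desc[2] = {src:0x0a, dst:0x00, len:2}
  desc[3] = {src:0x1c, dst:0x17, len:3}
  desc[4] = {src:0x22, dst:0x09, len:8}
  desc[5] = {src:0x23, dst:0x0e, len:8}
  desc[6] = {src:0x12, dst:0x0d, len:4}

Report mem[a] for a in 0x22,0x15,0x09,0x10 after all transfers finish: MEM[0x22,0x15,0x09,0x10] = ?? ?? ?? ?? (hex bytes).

MEM[0x22,0x15,0x09,0x10] = fb 4e fb 4e

D0: mem[0x17..0x19] <- [7e d8 35]
D1: mem[0x0e..0x13] <- [f7 3a 2c 08 c6 e4]
D2: mem[0x00..0x01] <- [08 c6]
D3: mem[0x17..0x19] <- [33 4b 92]
D4: mem[0x09..0x10] <- [fb 02 7e d8 35 df 4e f9]
D5: mem[0x0e..0x15] <- [02 7e d8 35 df 4e f9 4e]
D6: mem[0x0d..0x10] <- [df 4e f9 4e]
query mem[0x22]=0xfb, mem[0x15]=0x4e, mem[0x09]=0xfb, mem[0x10]=0x4e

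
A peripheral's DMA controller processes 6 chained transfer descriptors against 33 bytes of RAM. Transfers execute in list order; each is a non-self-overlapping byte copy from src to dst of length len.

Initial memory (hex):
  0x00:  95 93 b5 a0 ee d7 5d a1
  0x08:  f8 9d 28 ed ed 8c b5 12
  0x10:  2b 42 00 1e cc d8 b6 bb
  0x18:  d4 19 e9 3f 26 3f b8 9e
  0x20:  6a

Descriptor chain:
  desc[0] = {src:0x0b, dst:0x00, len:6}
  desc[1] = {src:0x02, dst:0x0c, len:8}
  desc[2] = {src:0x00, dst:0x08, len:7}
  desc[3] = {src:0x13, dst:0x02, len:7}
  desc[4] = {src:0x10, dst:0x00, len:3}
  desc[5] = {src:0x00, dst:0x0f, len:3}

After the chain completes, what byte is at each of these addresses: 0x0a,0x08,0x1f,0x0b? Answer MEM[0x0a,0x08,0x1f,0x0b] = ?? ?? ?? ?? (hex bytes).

MEM[0x0a,0x08,0x1f,0x0b] = 8c 19 9e b5

[0] 0x0b->0x00 len=6 : ed ed 8c b5 12 2b
[1] 0x02->0x0c len=8 : 8c b5 12 2b 5d a1 f8 9d
[2] 0x00->0x08 len=7 : ed ed 8c b5 12 2b 5d
[3] 0x13->0x02 len=7 : 9d cc d8 b6 bb d4 19
[4] 0x10->0x00 len=3 : 5d a1 f8
[5] 0x00->0x0f len=3 : 5d a1 f8
query mem[0x0a]=0x8c, mem[0x08]=0x19, mem[0x1f]=0x9e, mem[0x0b]=0xb5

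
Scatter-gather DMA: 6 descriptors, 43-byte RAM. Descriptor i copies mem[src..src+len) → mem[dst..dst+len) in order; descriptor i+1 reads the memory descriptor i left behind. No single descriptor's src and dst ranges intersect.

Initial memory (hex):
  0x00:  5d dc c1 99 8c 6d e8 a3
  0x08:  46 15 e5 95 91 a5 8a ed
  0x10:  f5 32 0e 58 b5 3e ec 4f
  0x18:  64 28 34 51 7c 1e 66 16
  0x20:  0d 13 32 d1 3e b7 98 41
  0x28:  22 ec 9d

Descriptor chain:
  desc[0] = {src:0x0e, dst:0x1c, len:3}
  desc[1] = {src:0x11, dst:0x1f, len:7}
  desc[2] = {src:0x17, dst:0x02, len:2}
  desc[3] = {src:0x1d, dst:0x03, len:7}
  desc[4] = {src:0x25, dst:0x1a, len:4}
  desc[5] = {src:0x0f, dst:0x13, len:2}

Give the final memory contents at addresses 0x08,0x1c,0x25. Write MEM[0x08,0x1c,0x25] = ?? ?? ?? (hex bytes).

[0] 0x0e->0x1c len=3 : 8a ed f5
[1] 0x11->0x1f len=7 : 32 0e 58 b5 3e ec 4f
[2] 0x17->0x02 len=2 : 4f 64
[3] 0x1d->0x03 len=7 : ed f5 32 0e 58 b5 3e
[4] 0x25->0x1a len=4 : 4f 98 41 22
[5] 0x0f->0x13 len=2 : ed f5
query mem[0x08]=0xb5, mem[0x1c]=0x41, mem[0x25]=0x4f

MEM[0x08,0x1c,0x25] = b5 41 4f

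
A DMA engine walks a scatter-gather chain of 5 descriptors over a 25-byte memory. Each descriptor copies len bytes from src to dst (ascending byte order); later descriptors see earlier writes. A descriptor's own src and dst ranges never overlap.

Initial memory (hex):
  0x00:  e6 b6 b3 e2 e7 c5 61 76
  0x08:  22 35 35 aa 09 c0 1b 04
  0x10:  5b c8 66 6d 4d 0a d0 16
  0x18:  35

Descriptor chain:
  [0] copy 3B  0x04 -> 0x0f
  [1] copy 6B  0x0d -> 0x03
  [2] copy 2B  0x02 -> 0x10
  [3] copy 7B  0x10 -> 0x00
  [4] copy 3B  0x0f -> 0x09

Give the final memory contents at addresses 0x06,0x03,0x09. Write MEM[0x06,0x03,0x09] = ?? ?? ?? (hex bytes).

MEM[0x06,0x03,0x09] = d0 6d e7

#0 dst[0x0f+3] := {0xe7,0xc5,0x61}
#1 dst[0x03+6] := {0xc0,0x1b,0xe7,0xc5,0x61,0x66}
#2 dst[0x10+2] := {0xb3,0xc0}
#3 dst[0x00+7] := {0xb3,0xc0,0x66,0x6d,0x4d,0x0a,0xd0}
#4 dst[0x09+3] := {0xe7,0xb3,0xc0}
query mem[0x06]=0xd0, mem[0x03]=0x6d, mem[0x09]=0xe7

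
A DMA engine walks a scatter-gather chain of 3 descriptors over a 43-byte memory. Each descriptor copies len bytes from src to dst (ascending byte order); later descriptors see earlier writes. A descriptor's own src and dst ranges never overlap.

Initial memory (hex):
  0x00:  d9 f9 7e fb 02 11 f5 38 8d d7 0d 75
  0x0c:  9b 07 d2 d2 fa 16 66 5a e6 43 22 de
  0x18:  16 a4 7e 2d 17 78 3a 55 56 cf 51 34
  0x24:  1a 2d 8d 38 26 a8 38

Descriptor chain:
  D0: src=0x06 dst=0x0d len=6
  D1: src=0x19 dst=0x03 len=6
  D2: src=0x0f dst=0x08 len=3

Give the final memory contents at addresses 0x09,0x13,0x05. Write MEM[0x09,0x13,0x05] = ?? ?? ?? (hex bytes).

[0] 0x06->0x0d len=6 : f5 38 8d d7 0d 75
[1] 0x19->0x03 len=6 : a4 7e 2d 17 78 3a
[2] 0x0f->0x08 len=3 : 8d d7 0d
query mem[0x09]=0xd7, mem[0x13]=0x5a, mem[0x05]=0x2d

MEM[0x09,0x13,0x05] = d7 5a 2d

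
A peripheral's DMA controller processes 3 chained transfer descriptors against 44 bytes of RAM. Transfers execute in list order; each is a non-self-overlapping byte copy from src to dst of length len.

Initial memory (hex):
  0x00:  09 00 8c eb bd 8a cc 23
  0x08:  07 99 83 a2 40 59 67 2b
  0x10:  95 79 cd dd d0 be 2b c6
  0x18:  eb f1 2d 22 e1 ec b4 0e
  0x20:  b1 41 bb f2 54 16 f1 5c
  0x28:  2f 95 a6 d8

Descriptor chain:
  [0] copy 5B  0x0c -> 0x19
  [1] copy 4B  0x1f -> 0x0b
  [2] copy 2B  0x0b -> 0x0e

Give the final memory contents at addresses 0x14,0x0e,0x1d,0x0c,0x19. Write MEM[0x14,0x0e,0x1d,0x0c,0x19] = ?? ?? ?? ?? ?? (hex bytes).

MEM[0x14,0x0e,0x1d,0x0c,0x19] = d0 0e 95 b1 40

[0] 0x0c->0x19 len=5 : 40 59 67 2b 95
[1] 0x1f->0x0b len=4 : 0e b1 41 bb
[2] 0x0b->0x0e len=2 : 0e b1
query mem[0x14]=0xd0, mem[0x0e]=0x0e, mem[0x1d]=0x95, mem[0x0c]=0xb1, mem[0x19]=0x40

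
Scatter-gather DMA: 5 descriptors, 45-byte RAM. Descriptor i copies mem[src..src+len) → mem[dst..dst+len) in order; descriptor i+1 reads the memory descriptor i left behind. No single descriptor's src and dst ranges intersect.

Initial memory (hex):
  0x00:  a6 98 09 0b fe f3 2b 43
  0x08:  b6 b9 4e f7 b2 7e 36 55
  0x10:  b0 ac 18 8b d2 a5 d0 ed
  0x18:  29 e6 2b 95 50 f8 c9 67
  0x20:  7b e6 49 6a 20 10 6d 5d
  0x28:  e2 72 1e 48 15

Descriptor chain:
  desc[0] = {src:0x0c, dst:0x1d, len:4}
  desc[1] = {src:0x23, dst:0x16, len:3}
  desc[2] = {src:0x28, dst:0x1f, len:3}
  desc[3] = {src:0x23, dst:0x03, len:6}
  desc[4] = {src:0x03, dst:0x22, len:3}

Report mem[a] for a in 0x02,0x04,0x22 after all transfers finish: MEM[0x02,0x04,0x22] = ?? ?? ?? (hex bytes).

[0] 0x0c->0x1d len=4 : b2 7e 36 55
[1] 0x23->0x16 len=3 : 6a 20 10
[2] 0x28->0x1f len=3 : e2 72 1e
[3] 0x23->0x03 len=6 : 6a 20 10 6d 5d e2
[4] 0x03->0x22 len=3 : 6a 20 10
query mem[0x02]=0x09, mem[0x04]=0x20, mem[0x22]=0x6a

MEM[0x02,0x04,0x22] = 09 20 6a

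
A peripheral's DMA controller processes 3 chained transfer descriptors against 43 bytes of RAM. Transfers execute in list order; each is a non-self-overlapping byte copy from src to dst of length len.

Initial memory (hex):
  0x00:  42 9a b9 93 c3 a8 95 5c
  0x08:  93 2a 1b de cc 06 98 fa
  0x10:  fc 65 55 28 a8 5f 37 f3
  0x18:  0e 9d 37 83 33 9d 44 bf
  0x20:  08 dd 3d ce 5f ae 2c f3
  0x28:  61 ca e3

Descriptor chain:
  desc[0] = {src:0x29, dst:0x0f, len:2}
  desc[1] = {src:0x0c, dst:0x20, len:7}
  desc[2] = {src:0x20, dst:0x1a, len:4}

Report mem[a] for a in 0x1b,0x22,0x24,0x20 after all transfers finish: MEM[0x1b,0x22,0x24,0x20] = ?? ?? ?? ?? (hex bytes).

[0] 0x29->0x0f len=2 : ca e3
[1] 0x0c->0x20 len=7 : cc 06 98 ca e3 65 55
[2] 0x20->0x1a len=4 : cc 06 98 ca
query mem[0x1b]=0x06, mem[0x22]=0x98, mem[0x24]=0xe3, mem[0x20]=0xcc

MEM[0x1b,0x22,0x24,0x20] = 06 98 e3 cc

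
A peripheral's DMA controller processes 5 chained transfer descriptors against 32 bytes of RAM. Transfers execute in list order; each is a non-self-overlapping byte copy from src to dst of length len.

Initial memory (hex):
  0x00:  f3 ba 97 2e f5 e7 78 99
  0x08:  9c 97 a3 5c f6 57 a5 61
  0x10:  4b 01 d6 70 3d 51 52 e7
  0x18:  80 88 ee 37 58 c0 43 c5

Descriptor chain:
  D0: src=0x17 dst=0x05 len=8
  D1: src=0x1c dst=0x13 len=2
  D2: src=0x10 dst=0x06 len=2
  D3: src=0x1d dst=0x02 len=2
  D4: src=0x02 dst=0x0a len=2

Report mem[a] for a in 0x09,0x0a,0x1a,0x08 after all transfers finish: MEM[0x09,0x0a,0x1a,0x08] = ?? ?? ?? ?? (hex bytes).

MEM[0x09,0x0a,0x1a,0x08] = 37 c0 ee ee

#0 dst[0x05+8] := {0xe7,0x80,0x88,0xee,0x37,0x58,0xc0,0x43}
#1 dst[0x13+2] := {0x58,0xc0}
#2 dst[0x06+2] := {0x4b,0x01}
#3 dst[0x02+2] := {0xc0,0x43}
#4 dst[0x0a+2] := {0xc0,0x43}
query mem[0x09]=0x37, mem[0x0a]=0xc0, mem[0x1a]=0xee, mem[0x08]=0xee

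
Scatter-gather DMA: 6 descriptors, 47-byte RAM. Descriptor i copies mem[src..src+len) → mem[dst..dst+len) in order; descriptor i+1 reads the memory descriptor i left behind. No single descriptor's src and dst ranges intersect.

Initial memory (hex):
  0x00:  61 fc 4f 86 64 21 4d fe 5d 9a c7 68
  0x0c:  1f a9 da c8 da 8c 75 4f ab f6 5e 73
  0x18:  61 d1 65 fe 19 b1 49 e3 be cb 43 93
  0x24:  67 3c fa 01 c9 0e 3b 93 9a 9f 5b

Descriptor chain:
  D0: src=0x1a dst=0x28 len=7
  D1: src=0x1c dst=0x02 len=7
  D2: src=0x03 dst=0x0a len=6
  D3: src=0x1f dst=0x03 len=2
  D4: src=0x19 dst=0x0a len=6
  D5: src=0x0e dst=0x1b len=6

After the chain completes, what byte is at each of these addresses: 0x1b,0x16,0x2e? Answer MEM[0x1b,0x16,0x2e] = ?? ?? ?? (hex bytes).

  after D0: wrote 7B at 0x28 = 65fe19b149e3be
  after D1: wrote 7B at 0x02 = 19b149e3becb43
  after D2: wrote 6B at 0x0a = b149e3becb43
  after D3: wrote 2B at 0x03 = e3be
  after D4: wrote 6B at 0x0a = d165fe19b149
  after D5: wrote 6B at 0x1b = b149da8c754f
query mem[0x1b]=0xb1, mem[0x16]=0x5e, mem[0x2e]=0xbe

MEM[0x1b,0x16,0x2e] = b1 5e be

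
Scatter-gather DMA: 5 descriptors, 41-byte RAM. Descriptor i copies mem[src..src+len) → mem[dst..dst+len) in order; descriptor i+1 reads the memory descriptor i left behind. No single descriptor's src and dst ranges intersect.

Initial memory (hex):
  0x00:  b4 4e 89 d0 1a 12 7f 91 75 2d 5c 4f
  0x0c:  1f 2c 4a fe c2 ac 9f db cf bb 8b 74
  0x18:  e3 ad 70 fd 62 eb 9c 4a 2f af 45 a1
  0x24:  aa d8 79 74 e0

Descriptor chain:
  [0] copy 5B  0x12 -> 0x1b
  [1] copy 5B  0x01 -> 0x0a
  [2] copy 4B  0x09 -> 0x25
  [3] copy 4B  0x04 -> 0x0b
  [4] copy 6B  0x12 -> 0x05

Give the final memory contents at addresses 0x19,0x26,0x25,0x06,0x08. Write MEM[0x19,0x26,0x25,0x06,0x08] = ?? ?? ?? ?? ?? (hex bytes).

MEM[0x19,0x26,0x25,0x06,0x08] = ad 4e 2d db bb

  after D0: wrote 5B at 0x1b = 9fdbcfbb8b
  after D1: wrote 5B at 0x0a = 4e89d01a12
  after D2: wrote 4B at 0x25 = 2d4e89d0
  after D3: wrote 4B at 0x0b = 1a127f91
  after D4: wrote 6B at 0x05 = 9fdbcfbb8b74
query mem[0x19]=0xad, mem[0x26]=0x4e, mem[0x25]=0x2d, mem[0x06]=0xdb, mem[0x08]=0xbb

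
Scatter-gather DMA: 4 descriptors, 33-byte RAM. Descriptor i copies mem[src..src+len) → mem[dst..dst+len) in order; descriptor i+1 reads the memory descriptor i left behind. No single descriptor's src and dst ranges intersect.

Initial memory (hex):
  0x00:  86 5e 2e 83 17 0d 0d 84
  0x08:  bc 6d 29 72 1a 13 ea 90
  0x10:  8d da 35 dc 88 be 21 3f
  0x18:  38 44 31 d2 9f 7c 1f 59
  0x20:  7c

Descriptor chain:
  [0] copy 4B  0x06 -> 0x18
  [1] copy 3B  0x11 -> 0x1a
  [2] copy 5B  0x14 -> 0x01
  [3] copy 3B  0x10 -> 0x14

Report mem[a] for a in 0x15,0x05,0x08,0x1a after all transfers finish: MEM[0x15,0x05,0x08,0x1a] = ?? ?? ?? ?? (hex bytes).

MEM[0x15,0x05,0x08,0x1a] = da 0d bc da

  after D0: wrote 4B at 0x18 = 0d84bc6d
  after D1: wrote 3B at 0x1a = da35dc
  after D2: wrote 5B at 0x01 = 88be213f0d
  after D3: wrote 3B at 0x14 = 8dda35
query mem[0x15]=0xda, mem[0x05]=0x0d, mem[0x08]=0xbc, mem[0x1a]=0xda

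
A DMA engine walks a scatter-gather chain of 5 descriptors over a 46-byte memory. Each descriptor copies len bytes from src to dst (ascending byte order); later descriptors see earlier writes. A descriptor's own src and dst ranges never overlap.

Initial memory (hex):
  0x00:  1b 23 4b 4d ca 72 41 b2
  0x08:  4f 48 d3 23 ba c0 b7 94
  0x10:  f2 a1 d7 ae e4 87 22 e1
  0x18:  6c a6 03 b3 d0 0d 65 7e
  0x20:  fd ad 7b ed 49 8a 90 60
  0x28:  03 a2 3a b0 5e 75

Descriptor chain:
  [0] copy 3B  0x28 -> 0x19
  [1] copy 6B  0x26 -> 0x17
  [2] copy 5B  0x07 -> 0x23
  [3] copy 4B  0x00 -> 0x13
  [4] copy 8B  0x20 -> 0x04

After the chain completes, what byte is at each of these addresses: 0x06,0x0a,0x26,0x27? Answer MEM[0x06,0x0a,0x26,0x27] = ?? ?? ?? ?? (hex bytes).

  after D0: wrote 3B at 0x19 = 03a23a
  after D1: wrote 6B at 0x17 = 906003a23ab0
  after D2: wrote 5B at 0x23 = b24f48d323
  after D3: wrote 4B at 0x13 = 1b234b4d
  after D4: wrote 8B at 0x04 = fdad7bb24f48d323
query mem[0x06]=0x7b, mem[0x0a]=0xd3, mem[0x26]=0xd3, mem[0x27]=0x23

MEM[0x06,0x0a,0x26,0x27] = 7b d3 d3 23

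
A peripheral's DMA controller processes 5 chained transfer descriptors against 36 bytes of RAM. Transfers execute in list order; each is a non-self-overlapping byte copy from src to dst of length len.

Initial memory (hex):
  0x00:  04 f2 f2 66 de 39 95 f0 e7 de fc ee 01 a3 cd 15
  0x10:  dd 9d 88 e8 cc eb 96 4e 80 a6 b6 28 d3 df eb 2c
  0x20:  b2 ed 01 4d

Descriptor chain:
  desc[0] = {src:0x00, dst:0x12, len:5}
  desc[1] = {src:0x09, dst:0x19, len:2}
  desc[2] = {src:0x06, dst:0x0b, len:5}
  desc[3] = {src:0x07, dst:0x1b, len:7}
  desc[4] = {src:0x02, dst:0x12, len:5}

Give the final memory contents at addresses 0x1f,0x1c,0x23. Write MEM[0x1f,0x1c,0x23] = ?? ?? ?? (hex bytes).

MEM[0x1f,0x1c,0x23] = 95 e7 4d

  after D0: wrote 5B at 0x12 = 04f2f266de
  after D1: wrote 2B at 0x19 = defc
  after D2: wrote 5B at 0x0b = 95f0e7defc
  after D3: wrote 7B at 0x1b = f0e7defc95f0e7
  after D4: wrote 5B at 0x12 = f266de3995
query mem[0x1f]=0x95, mem[0x1c]=0xe7, mem[0x23]=0x4d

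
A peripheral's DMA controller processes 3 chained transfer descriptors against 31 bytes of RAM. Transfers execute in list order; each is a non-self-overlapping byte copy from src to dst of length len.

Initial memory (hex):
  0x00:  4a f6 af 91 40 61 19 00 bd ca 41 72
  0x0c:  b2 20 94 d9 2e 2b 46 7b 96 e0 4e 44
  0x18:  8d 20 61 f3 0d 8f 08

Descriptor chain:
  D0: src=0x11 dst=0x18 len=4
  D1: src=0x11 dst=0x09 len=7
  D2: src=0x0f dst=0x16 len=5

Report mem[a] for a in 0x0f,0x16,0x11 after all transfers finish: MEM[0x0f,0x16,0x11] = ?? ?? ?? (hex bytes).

MEM[0x0f,0x16,0x11] = 44 44 2b

D0: mem[0x18..0x1b] <- [2b 46 7b 96]
D1: mem[0x09..0x0f] <- [2b 46 7b 96 e0 4e 44]
D2: mem[0x16..0x1a] <- [44 2e 2b 46 7b]
query mem[0x0f]=0x44, mem[0x16]=0x44, mem[0x11]=0x2b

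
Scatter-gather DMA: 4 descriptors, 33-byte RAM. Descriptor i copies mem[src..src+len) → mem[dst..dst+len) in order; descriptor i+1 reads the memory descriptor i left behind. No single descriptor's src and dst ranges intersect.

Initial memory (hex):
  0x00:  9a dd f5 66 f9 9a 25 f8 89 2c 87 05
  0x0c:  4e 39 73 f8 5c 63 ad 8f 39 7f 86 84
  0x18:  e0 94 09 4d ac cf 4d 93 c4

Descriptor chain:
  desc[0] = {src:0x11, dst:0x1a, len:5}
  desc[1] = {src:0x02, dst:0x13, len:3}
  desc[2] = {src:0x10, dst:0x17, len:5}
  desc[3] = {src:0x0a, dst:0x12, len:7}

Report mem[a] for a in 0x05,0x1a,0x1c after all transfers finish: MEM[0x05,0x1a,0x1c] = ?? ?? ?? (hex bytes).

MEM[0x05,0x1a,0x1c] = 9a f5 8f

#0 dst[0x1a+5] := {0x63,0xad,0x8f,0x39,0x7f}
#1 dst[0x13+3] := {0xf5,0x66,0xf9}
#2 dst[0x17+5] := {0x5c,0x63,0xad,0xf5,0x66}
#3 dst[0x12+7] := {0x87,0x05,0x4e,0x39,0x73,0xf8,0x5c}
query mem[0x05]=0x9a, mem[0x1a]=0xf5, mem[0x1c]=0x8f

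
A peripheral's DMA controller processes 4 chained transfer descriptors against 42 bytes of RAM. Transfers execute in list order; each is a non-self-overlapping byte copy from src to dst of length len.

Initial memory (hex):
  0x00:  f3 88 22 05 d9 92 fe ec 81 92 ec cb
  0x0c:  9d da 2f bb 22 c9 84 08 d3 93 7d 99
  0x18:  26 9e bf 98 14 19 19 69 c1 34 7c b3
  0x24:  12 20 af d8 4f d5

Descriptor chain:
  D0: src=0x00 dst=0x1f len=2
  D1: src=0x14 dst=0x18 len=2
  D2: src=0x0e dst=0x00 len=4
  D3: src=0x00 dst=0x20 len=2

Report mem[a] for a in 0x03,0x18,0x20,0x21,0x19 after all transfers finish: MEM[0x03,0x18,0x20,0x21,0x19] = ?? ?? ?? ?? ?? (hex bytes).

MEM[0x03,0x18,0x20,0x21,0x19] = c9 d3 2f bb 93

#0 dst[0x1f+2] := {0xf3,0x88}
#1 dst[0x18+2] := {0xd3,0x93}
#2 dst[0x00+4] := {0x2f,0xbb,0x22,0xc9}
#3 dst[0x20+2] := {0x2f,0xbb}
query mem[0x03]=0xc9, mem[0x18]=0xd3, mem[0x20]=0x2f, mem[0x21]=0xbb, mem[0x19]=0x93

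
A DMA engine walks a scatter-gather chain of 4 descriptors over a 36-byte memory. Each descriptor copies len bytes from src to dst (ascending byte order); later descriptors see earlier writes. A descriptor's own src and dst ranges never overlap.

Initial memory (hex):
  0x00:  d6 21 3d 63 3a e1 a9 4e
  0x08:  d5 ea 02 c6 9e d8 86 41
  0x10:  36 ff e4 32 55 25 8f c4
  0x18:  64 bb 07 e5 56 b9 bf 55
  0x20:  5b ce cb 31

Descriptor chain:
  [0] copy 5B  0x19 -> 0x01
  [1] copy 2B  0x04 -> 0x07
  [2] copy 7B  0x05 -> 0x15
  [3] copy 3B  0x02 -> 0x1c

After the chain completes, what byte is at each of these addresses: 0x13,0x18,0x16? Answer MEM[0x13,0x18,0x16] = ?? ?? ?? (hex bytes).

D0: mem[0x01..0x05] <- [bb 07 e5 56 b9]
D1: mem[0x07..0x08] <- [56 b9]
D2: mem[0x15..0x1b] <- [b9 a9 56 b9 ea 02 c6]
D3: mem[0x1c..0x1e] <- [07 e5 56]
query mem[0x13]=0x32, mem[0x18]=0xb9, mem[0x16]=0xa9

MEM[0x13,0x18,0x16] = 32 b9 a9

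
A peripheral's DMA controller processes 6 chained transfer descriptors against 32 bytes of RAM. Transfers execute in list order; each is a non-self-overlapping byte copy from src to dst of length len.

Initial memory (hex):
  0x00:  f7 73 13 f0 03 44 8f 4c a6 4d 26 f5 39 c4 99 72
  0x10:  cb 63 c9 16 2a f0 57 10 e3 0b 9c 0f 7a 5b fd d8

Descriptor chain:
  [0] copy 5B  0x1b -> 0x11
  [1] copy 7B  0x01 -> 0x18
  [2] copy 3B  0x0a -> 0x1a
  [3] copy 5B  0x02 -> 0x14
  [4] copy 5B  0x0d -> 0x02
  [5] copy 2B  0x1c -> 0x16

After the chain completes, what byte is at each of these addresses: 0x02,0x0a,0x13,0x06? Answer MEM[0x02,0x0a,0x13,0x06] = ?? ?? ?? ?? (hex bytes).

MEM[0x02,0x0a,0x13,0x06] = c4 26 5b 0f

[0] 0x1b->0x11 len=5 : 0f 7a 5b fd d8
[1] 0x01->0x18 len=7 : 73 13 f0 03 44 8f 4c
[2] 0x0a->0x1a len=3 : 26 f5 39
[3] 0x02->0x14 len=5 : 13 f0 03 44 8f
[4] 0x0d->0x02 len=5 : c4 99 72 cb 0f
[5] 0x1c->0x16 len=2 : 39 8f
query mem[0x02]=0xc4, mem[0x0a]=0x26, mem[0x13]=0x5b, mem[0x06]=0x0f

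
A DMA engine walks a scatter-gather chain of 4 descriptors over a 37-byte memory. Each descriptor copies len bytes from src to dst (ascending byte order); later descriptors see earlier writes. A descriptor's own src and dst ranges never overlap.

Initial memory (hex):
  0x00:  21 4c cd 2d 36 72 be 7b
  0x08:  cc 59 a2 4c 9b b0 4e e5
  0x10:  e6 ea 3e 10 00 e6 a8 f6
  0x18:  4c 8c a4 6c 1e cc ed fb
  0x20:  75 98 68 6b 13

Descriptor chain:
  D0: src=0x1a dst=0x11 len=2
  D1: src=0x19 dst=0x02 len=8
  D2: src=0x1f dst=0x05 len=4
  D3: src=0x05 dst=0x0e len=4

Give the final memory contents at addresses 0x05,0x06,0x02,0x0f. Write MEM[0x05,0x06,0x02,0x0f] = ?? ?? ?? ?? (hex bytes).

#0 dst[0x11+2] := {0xa4,0x6c}
#1 dst[0x02+8] := {0x8c,0xa4,0x6c,0x1e,0xcc,0xed,0xfb,0x75}
#2 dst[0x05+4] := {0xfb,0x75,0x98,0x68}
#3 dst[0x0e+4] := {0xfb,0x75,0x98,0x68}
query mem[0x05]=0xfb, mem[0x06]=0x75, mem[0x02]=0x8c, mem[0x0f]=0x75

MEM[0x05,0x06,0x02,0x0f] = fb 75 8c 75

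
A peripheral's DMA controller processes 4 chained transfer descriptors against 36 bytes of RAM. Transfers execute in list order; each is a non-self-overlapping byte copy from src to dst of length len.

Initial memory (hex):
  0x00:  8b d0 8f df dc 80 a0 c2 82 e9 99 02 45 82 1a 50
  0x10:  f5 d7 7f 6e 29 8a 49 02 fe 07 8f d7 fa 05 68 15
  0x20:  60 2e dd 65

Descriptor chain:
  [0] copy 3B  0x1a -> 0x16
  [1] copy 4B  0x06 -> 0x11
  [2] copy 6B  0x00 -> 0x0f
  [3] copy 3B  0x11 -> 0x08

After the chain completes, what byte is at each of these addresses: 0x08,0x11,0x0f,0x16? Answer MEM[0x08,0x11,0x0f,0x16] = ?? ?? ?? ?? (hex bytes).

#0 dst[0x16+3] := {0x8f,0xd7,0xfa}
#1 dst[0x11+4] := {0xa0,0xc2,0x82,0xe9}
#2 dst[0x0f+6] := {0x8b,0xd0,0x8f,0xdf,0xdc,0x80}
#3 dst[0x08+3] := {0x8f,0xdf,0xdc}
query mem[0x08]=0x8f, mem[0x11]=0x8f, mem[0x0f]=0x8b, mem[0x16]=0x8f

MEM[0x08,0x11,0x0f,0x16] = 8f 8f 8b 8f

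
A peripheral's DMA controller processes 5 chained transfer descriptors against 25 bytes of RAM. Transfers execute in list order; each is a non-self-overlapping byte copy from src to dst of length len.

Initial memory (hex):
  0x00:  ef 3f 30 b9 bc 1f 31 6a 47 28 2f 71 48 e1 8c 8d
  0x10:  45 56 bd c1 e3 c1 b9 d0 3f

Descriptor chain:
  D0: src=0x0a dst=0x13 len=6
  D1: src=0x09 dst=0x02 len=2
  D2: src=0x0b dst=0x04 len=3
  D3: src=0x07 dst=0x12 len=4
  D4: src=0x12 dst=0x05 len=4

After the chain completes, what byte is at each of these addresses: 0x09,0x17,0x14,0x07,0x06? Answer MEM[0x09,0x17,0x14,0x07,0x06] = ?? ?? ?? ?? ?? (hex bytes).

  after D0: wrote 6B at 0x13 = 2f7148e18c8d
  after D1: wrote 2B at 0x02 = 282f
  after D2: wrote 3B at 0x04 = 7148e1
  after D3: wrote 4B at 0x12 = 6a47282f
  after D4: wrote 4B at 0x05 = 6a47282f
query mem[0x09]=0x28, mem[0x17]=0x8c, mem[0x14]=0x28, mem[0x07]=0x28, mem[0x06]=0x47

MEM[0x09,0x17,0x14,0x07,0x06] = 28 8c 28 28 47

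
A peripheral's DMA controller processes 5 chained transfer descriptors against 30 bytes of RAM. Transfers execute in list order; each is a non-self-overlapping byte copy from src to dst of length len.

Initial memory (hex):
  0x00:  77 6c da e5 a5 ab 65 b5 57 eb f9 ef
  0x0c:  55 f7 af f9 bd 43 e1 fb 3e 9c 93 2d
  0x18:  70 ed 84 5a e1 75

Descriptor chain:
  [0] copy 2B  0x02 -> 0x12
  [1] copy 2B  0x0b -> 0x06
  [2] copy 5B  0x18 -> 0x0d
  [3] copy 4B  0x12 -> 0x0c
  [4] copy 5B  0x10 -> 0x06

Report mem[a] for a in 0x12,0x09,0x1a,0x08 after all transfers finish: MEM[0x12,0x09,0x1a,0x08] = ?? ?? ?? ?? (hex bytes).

#0 dst[0x12+2] := {0xda,0xe5}
#1 dst[0x06+2] := {0xef,0x55}
#2 dst[0x0d+5] := {0x70,0xed,0x84,0x5a,0xe1}
#3 dst[0x0c+4] := {0xda,0xe5,0x3e,0x9c}
#4 dst[0x06+5] := {0x5a,0xe1,0xda,0xe5,0x3e}
query mem[0x12]=0xda, mem[0x09]=0xe5, mem[0x1a]=0x84, mem[0x08]=0xda

MEM[0x12,0x09,0x1a,0x08] = da e5 84 da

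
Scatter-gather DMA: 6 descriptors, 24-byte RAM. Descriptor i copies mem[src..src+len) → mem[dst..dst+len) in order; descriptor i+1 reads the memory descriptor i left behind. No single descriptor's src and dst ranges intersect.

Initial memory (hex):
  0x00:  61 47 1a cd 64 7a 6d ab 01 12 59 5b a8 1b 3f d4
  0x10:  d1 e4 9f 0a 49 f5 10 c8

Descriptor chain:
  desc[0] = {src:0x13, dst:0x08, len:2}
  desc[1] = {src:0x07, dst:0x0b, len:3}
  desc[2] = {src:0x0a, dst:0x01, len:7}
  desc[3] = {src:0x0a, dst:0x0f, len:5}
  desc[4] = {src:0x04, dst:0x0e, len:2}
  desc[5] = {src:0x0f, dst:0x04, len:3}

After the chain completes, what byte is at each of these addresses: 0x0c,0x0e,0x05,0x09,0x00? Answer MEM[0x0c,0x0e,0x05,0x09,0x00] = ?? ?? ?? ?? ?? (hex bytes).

MEM[0x0c,0x0e,0x05,0x09,0x00] = 0a 49 ab 49 61

#0 dst[0x08+2] := {0x0a,0x49}
#1 dst[0x0b+3] := {0xab,0x0a,0x49}
#2 dst[0x01+7] := {0x59,0xab,0x0a,0x49,0x3f,0xd4,0xd1}
#3 dst[0x0f+5] := {0x59,0xab,0x0a,0x49,0x3f}
#4 dst[0x0e+2] := {0x49,0x3f}
#5 dst[0x04+3] := {0x3f,0xab,0x0a}
query mem[0x0c]=0x0a, mem[0x0e]=0x49, mem[0x05]=0xab, mem[0x09]=0x49, mem[0x00]=0x61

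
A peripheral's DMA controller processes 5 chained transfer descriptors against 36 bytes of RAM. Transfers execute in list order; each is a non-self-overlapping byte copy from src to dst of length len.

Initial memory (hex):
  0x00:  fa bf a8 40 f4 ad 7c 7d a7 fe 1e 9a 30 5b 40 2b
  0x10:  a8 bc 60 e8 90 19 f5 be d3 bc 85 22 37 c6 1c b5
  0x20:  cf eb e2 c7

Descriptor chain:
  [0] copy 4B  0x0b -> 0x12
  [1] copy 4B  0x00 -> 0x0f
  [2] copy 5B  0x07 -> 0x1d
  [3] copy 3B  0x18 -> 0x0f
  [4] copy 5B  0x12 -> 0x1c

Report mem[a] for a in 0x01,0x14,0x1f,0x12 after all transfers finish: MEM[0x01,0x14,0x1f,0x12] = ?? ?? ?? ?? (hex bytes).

#0 dst[0x12+4] := {0x9a,0x30,0x5b,0x40}
#1 dst[0x0f+4] := {0xfa,0xbf,0xa8,0x40}
#2 dst[0x1d+5] := {0x7d,0xa7,0xfe,0x1e,0x9a}
#3 dst[0x0f+3] := {0xd3,0xbc,0x85}
#4 dst[0x1c+5] := {0x40,0x30,0x5b,0x40,0xf5}
query mem[0x01]=0xbf, mem[0x14]=0x5b, mem[0x1f]=0x40, mem[0x12]=0x40

MEM[0x01,0x14,0x1f,0x12] = bf 5b 40 40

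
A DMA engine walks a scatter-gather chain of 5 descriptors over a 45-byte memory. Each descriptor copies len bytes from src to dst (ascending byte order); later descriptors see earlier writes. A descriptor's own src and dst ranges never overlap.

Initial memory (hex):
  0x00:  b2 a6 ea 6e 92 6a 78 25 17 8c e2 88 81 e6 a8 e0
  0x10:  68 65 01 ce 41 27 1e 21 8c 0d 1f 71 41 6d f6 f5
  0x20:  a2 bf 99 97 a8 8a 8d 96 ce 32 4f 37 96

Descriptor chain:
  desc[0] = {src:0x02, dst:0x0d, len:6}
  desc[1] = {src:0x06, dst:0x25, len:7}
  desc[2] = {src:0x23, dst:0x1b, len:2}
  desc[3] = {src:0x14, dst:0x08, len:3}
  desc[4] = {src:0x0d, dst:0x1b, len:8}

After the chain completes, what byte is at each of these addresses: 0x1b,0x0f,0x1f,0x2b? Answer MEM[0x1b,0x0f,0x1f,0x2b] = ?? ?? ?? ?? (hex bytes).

  after D0: wrote 6B at 0x0d = ea6e926a7825
  after D1: wrote 7B at 0x25 = 7825178ce28881
  after D2: wrote 2B at 0x1b = 97a8
  after D3: wrote 3B at 0x08 = 41271e
  after D4: wrote 8B at 0x1b = ea6e926a7825ce41
query mem[0x1b]=0xea, mem[0x0f]=0x92, mem[0x1f]=0x78, mem[0x2b]=0x81

MEM[0x1b,0x0f,0x1f,0x2b] = ea 92 78 81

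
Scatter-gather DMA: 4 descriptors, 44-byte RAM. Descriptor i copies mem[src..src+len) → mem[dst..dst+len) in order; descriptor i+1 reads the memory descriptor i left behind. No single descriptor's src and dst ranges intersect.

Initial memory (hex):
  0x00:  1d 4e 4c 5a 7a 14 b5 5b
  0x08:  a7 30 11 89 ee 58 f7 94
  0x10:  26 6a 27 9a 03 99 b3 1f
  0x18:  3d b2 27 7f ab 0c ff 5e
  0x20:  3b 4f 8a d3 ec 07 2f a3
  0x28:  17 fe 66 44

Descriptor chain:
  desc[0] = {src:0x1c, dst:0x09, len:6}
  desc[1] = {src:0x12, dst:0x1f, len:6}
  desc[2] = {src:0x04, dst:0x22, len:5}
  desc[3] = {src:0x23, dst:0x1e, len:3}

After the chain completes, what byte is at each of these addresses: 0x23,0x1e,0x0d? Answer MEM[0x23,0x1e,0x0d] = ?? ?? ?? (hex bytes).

MEM[0x23,0x1e,0x0d] = 14 14 3b

[0] 0x1c->0x09 len=6 : ab 0c ff 5e 3b 4f
[1] 0x12->0x1f len=6 : 27 9a 03 99 b3 1f
[2] 0x04->0x22 len=5 : 7a 14 b5 5b a7
[3] 0x23->0x1e len=3 : 14 b5 5b
query mem[0x23]=0x14, mem[0x1e]=0x14, mem[0x0d]=0x3b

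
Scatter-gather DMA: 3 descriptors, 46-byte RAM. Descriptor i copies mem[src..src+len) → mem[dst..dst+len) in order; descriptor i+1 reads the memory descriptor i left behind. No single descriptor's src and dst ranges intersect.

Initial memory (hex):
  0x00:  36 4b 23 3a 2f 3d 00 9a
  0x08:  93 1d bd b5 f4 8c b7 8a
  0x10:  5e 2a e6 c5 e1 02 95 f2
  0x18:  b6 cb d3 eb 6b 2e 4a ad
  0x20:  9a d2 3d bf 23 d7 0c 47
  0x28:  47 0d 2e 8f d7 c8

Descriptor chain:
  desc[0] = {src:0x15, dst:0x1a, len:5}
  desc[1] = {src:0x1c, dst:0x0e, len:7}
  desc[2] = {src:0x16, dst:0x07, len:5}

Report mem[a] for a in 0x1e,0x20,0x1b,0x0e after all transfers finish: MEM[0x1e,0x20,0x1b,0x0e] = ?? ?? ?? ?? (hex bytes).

MEM[0x1e,0x20,0x1b,0x0e] = cb 9a 95 f2

#0 dst[0x1a+5] := {0x02,0x95,0xf2,0xb6,0xcb}
#1 dst[0x0e+7] := {0xf2,0xb6,0xcb,0xad,0x9a,0xd2,0x3d}
#2 dst[0x07+5] := {0x95,0xf2,0xb6,0xcb,0x02}
query mem[0x1e]=0xcb, mem[0x20]=0x9a, mem[0x1b]=0x95, mem[0x0e]=0xf2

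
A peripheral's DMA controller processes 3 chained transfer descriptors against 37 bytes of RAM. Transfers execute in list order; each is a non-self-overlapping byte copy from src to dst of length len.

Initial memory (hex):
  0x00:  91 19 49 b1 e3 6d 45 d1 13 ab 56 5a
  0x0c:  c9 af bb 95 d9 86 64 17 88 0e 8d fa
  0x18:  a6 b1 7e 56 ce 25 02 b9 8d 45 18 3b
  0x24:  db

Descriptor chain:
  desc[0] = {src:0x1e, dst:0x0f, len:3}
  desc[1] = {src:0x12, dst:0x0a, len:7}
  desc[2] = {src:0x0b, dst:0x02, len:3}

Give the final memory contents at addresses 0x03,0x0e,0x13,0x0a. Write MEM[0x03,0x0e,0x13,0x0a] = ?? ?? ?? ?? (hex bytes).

  after D0: wrote 3B at 0x0f = 02b98d
  after D1: wrote 7B at 0x0a = 6417880e8dfaa6
  after D2: wrote 3B at 0x02 = 17880e
query mem[0x03]=0x88, mem[0x0e]=0x8d, mem[0x13]=0x17, mem[0x0a]=0x64

MEM[0x03,0x0e,0x13,0x0a] = 88 8d 17 64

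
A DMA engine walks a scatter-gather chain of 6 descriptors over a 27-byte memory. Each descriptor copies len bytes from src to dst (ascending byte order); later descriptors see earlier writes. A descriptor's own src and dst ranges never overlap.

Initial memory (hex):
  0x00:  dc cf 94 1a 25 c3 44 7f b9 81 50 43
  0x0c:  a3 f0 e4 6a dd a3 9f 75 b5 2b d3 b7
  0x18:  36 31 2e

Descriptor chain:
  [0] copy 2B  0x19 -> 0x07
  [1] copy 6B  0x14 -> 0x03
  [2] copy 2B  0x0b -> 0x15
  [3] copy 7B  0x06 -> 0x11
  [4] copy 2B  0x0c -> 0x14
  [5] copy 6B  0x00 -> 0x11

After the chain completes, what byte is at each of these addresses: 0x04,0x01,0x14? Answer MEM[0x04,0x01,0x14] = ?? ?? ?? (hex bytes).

#0 dst[0x07+2] := {0x31,0x2e}
#1 dst[0x03+6] := {0xb5,0x2b,0xd3,0xb7,0x36,0x31}
#2 dst[0x15+2] := {0x43,0xa3}
#3 dst[0x11+7] := {0xb7,0x36,0x31,0x81,0x50,0x43,0xa3}
#4 dst[0x14+2] := {0xa3,0xf0}
#5 dst[0x11+6] := {0xdc,0xcf,0x94,0xb5,0x2b,0xd3}
query mem[0x04]=0x2b, mem[0x01]=0xcf, mem[0x14]=0xb5

MEM[0x04,0x01,0x14] = 2b cf b5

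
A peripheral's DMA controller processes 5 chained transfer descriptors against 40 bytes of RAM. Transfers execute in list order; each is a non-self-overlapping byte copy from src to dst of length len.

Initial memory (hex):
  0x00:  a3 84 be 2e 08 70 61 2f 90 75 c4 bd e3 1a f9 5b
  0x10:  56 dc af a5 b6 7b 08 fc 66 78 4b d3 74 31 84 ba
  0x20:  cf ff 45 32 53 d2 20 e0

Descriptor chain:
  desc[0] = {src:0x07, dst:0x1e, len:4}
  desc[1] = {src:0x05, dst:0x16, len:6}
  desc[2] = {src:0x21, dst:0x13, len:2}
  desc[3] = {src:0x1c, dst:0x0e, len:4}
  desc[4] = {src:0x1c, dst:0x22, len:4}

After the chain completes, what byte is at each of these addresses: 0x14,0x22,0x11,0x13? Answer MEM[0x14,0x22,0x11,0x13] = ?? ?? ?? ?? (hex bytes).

[0] 0x07->0x1e len=4 : 2f 90 75 c4
[1] 0x05->0x16 len=6 : 70 61 2f 90 75 c4
[2] 0x21->0x13 len=2 : c4 45
[3] 0x1c->0x0e len=4 : 74 31 2f 90
[4] 0x1c->0x22 len=4 : 74 31 2f 90
query mem[0x14]=0x45, mem[0x22]=0x74, mem[0x11]=0x90, mem[0x13]=0xc4

MEM[0x14,0x22,0x11,0x13] = 45 74 90 c4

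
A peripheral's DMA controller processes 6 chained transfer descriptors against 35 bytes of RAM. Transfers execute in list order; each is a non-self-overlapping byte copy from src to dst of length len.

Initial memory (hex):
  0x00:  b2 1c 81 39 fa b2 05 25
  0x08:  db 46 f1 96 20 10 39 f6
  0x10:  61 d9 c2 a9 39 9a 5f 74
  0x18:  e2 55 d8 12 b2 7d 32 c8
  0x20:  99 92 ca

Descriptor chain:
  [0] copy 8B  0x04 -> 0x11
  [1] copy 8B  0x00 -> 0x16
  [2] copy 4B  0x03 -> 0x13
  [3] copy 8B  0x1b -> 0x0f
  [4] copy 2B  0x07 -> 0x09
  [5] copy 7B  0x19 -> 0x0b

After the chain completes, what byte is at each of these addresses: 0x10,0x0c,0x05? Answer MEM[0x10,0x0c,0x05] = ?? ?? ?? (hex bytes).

  after D0: wrote 8B at 0x11 = fab20525db46f196
  after D1: wrote 8B at 0x16 = b21c8139fab20525
  after D2: wrote 4B at 0x13 = 39fab205
  after D3: wrote 8B at 0x0f = b2052532c89992ca
  after D4: wrote 2B at 0x09 = 25db
  after D5: wrote 7B at 0x0b = 39fab2052532c8
query mem[0x10]=0x32, mem[0x0c]=0xfa, mem[0x05]=0xb2

MEM[0x10,0x0c,0x05] = 32 fa b2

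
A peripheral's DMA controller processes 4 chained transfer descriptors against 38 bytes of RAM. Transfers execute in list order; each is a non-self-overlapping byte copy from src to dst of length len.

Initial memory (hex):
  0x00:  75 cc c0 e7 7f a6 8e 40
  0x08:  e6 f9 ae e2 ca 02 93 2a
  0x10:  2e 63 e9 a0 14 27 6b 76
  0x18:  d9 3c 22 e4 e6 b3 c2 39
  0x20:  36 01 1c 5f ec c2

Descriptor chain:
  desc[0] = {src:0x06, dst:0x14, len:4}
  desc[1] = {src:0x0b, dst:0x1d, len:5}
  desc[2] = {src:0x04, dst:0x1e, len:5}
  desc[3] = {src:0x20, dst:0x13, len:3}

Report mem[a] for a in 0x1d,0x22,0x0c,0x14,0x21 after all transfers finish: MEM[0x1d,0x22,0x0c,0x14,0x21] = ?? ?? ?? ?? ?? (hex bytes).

D0: mem[0x14..0x17] <- [8e 40 e6 f9]
D1: mem[0x1d..0x21] <- [e2 ca 02 93 2a]
D2: mem[0x1e..0x22] <- [7f a6 8e 40 e6]
D3: mem[0x13..0x15] <- [8e 40 e6]
query mem[0x1d]=0xe2, mem[0x22]=0xe6, mem[0x0c]=0xca, mem[0x14]=0x40, mem[0x21]=0x40

MEM[0x1d,0x22,0x0c,0x14,0x21] = e2 e6 ca 40 40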